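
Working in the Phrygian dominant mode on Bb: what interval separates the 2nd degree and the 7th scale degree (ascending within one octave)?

major sixth

Bb phrygian dominant: Bb Cb D Eb F Gb Ab.
That puts Cb below Ab.
Counting 6 letters and 9 half steps from Cb gives a major sixth.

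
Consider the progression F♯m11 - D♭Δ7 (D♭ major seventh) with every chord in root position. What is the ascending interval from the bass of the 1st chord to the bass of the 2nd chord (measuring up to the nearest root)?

The roots are F♯ and D♭.
From F♯ to D♭: 7 semitones over a sixth = diminished.

diminished sixth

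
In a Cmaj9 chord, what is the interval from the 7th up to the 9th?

minor third

Spelling the chord: C, E, G, B, D.
The 7th is B and the 9th is D.
B up to D is 3 semitones, a half step narrower than a major third, so the interval is minor.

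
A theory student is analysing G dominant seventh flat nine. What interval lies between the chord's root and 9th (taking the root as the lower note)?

minor ninth

G7b9 (G dominant seventh flat nine) is spelled G-B-D-F-A♭.
Root = G; 9th = A♭.
From G to A♭: 13 semitones over a ninth = minor.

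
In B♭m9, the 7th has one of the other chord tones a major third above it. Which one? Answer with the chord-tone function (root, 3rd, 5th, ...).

B♭min9 is spelled B♭-D♭-F-A♭-C.
The 7th is A♭. A major third above A♭ is C.
C is the chord's 9th.

9th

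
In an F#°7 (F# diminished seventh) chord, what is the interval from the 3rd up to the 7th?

F#°7 (F# diminished seventh): F#–A–C–Eb.
So we need the interval from A up to Eb.
From A to Eb: 6 semitones over a fifth = diminished.

d5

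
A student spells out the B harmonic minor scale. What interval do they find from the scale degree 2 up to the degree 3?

minor second

Spelling the B harmonic minor scale: B C# D E F# G A#.
The scale degree 2 is C# and the 3rd scale degree is D.
C# up to D is 1 semitone, a half step narrower than a major second, so the interval is minor.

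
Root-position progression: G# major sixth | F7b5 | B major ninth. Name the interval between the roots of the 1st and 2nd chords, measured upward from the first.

diminished seventh

The roots are G# and F.
From G# to F: 9 semitones over a seventh = diminished.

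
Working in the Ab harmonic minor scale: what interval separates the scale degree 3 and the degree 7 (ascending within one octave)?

The scale runs Ab Bb Cb Db Eb Fb G.
So we need the interval from Cb up to G.
Cb up to G is 8 semitones, a half step wider than a perfect fifth, so the interval is augmented.

augmented 5th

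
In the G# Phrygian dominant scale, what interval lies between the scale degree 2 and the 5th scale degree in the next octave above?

Spelling the G# Phrygian dominant scale: G# A B# C# D# E F#.
Scale degree 2 = A; 5th scale degree (up an octave) = D#.
From A to D#: 18 semitones over an eleventh = augmented.

A11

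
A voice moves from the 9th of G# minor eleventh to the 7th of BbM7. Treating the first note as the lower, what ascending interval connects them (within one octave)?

diminished octave

The 9th of G# minor eleventh is A#; the 7th of BbM7 is A.
From A# to A: 11 semitones over an octave = diminished.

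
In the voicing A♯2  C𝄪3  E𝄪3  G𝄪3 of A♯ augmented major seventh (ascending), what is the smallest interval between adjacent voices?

minor 3rd

Adjacent intervals: A♯2→C𝄪3 = major third; C𝄪3→E𝄪3 = major third; E𝄪3→G𝄪3 = minor third.
The smallest is E𝄪3 to G𝄪3, a minor third (3 semitones).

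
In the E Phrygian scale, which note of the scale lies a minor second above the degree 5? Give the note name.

The scale is E F G A B C D.
The degree 5 is B; a minor second above that is C — scale degree 6.

C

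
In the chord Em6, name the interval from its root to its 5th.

perfect fifth

The chord tones of Emin6 are E-G-B-C♯.
The root is E and the 5th is B.
From E to B is 7 semitones, exactly the perfect fifth.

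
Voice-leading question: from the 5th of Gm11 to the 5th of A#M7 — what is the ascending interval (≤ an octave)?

augmented 2nd

The 5th of Gm11 is D; the 5th of A#M7 is E#.
D up to E# is 3 semitones, a half step wider than a major second, so the interval is augmented.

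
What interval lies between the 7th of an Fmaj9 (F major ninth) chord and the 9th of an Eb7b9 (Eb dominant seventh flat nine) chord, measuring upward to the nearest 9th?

The 7th of Fmaj9 (F major ninth) is E; the 9th of Eb7b9 (Eb dominant seventh flat nine) is Fb.
2 letter names make it a second; at 0 semitones (a whole step narrower than major) the quality is diminished.

diminished second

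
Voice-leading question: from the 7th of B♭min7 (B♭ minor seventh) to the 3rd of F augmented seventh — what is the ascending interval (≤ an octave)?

B♭min7 (B♭ minor seventh) has A♭ as its 7th, and F augmented seventh has A as its 3rd.
1 letter names make it a unison; at 1 semitone (a half step wider than perfect) the quality is augmented.

augmented unison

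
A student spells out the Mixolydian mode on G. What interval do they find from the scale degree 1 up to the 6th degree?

Spelling the Mixolydian mode on G: G A B C D E F.
The scale degree 1 is G and the 6th degree is E.
From G to E is 9 semitones, exactly the major sixth.

major 6th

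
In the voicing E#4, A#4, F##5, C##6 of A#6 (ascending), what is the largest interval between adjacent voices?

Adjacent intervals: E#4→A#4 = perfect fourth; A#4→F##5 = major sixth; F##5→C##6 = perfect fifth.
The largest is A#4 to F##5, a major sixth (9 semitones).

major sixth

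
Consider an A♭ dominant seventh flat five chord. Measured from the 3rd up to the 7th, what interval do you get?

diminished fifth

The chord tones of A♭ dominant seventh flat five are A♭–C–E𝄫–G♭.
The 3rd is C and the 7th is G♭.
5 letter names make it a fifth; at 6 semitones (a half step narrower than perfect) the quality is diminished.
This 3–7 tritone is the characteristic tension at the heart of the dominant sound.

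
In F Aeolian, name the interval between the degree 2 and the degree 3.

F natural minor: F G Ab Bb C Db Eb.
The degree 2 is G and the degree 3 is Ab.
2 letter names make it a second; at 1 semitone (a half step narrower than major) the quality is minor.

minor second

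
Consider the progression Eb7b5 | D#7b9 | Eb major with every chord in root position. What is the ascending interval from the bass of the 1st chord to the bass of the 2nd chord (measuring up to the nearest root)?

augmented seventh

The roots are Eb and D#.
From Eb to D#: 12 semitones over a seventh = augmented.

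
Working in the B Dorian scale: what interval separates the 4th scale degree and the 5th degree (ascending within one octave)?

major second

The scale runs B C♯ D E F♯ G♯ A.
That puts E below F♯.
E up to F♯ spans 2 letter names and 2 semitones — a major second.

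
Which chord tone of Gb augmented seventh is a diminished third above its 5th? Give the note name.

The chord tones of Gb augmented seventh are Gb–Bb–D–Fb.
The 5th is D. A diminished third above D is Fb.
Fb is the chord's 7th.

Fb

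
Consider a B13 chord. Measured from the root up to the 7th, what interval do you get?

minor seventh

B13: B–D♯–F♯–A–C♯–G♯.
The root is B and the 7th is A.
From B to A: 10 semitones over a seventh = minor.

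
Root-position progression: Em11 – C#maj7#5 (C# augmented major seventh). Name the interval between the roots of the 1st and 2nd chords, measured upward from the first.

The roots are E and C#.
Counting 6 letters and 9 half steps from E gives a major sixth.

major sixth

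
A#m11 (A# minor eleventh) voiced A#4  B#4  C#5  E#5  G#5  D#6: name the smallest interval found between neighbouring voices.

minor second

Adjacent intervals: A#4→B#4 = major second; B#4→C#5 = minor second; C#5→E#5 = major third; E#5→G#5 = minor third; G#5→D#6 = perfect fifth.
The smallest is B#4 to C#5, a minor second (1 semitone).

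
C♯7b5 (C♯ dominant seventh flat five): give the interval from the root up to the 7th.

m7

C♯7b5 (C♯ dominant seventh flat five) is spelled C♯–E♯–G–B.
So we need the interval from C♯ up to B.
7 letter names make it a seventh; at 10 semitones (a half step narrower than major) the quality is minor.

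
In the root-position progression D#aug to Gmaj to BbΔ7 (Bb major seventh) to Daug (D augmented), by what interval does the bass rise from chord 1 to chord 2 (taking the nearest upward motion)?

diminished fourth

The roots are D# and G.
From D# to G: 4 semitones over a fourth = diminished.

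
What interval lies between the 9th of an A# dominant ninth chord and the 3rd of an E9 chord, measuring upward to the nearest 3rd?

The 9th of A# dominant ninth is B#; the 3rd of E9 is G#.
B# up to G# is 8 semitones, a half step narrower than a major sixth, so the interval is minor.

minor sixth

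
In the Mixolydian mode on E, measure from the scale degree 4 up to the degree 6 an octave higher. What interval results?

major tenth

E mixolydian: E F# G# A B C# D.
The scale degree 4 is A and the 6th scale degree (up an octave) is C#.
From A to C# is 16 semitones, exactly the major tenth.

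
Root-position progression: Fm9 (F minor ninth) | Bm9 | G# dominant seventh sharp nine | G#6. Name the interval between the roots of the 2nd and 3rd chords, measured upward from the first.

major 6th

The roots are B and G#.
From B to G# is 9 semitones, exactly the major sixth.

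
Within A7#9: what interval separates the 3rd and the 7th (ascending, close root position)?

A7#9 is spelled A C# E G B#.
3rd = C#; 7th = G.
From C# to G: 6 semitones over a fifth = diminished.
This 3–7 tritone is the characteristic tension at the heart of the dominant sound.

d5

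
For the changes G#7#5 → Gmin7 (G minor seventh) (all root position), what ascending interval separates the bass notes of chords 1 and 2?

The roots are G# and G.
8 letter names make it an octave; at 11 semitones (a half step narrower than perfect) the quality is diminished.

diminished octave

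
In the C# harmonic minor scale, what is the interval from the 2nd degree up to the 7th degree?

Spelling the C# harmonic minor scale: C# D# E F# G# A B#.
The 2nd degree is D# and the degree 7 is B#.
D# up to B# spans 6 letter names and 9 semitones — a major sixth.

major 6th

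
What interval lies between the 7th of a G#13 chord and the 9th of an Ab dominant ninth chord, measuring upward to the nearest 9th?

The 7th of G#13 is F#; the 9th of Ab dominant ninth is Bb.
F# up to Bb is 4 semitones, a half step narrower than a perfect fourth, so the interval is diminished.

diminished fourth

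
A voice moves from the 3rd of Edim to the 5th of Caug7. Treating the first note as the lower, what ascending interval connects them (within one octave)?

Edim has G as its 3rd, and Caug7 has G# as its 5th.
1 letter names make it a unison; at 1 semitone (a half step wider than perfect) the quality is augmented.

augmented unison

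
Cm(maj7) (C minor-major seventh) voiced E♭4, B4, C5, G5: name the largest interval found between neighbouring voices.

Adjacent intervals: E♭4→B4 = augmented fifth; B4→C5 = minor second; C5→G5 = perfect fifth.
The largest is E♭4 to B4, an augmented fifth (8 semitones).

A5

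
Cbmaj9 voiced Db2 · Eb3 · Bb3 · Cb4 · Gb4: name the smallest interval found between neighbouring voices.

minor second

Adjacent intervals: Db2→Eb3 = major ninth; Eb3→Bb3 = perfect fifth; Bb3→Cb4 = minor second; Cb4→Gb4 = perfect fifth.
The smallest is Bb3 to Cb4, a minor second (1 semitone).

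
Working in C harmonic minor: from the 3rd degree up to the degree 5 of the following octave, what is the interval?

M10

Spelling C harmonic minor: C D E♭ F G A♭ B.
So we need the interval from E♭ up to G.
E♭ up to G spans 10 letter names and 16 semitones — a major tenth.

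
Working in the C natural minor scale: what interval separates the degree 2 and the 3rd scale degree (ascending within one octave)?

Spelling the C natural minor scale: C D Eb F G Ab Bb.
Degree 2 = D; scale degree 3 = Eb.
2 letter names make it a second; at 1 semitone (a half step narrower than major) the quality is minor.

minor second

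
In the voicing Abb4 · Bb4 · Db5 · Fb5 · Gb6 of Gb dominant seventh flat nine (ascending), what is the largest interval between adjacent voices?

Adjacent intervals: Abb4→Bb4 = augmented second; Bb4→Db5 = minor third; Db5→Fb5 = minor third; Fb5→Gb6 = major ninth.
The largest is Fb5 to Gb6, a major ninth (14 semitones).

major 9th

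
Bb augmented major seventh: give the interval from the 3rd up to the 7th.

P5

Bbmaj7#5 (Bb augmented major seventh) is spelled Bb, D, F#, A.
3rd = D; 7th = A.
From D to A is 7 semitones, exactly the perfect fifth.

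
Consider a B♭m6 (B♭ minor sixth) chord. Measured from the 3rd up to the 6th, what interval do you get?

augmented fourth

The chord tones of B♭m6 are B♭-D♭-F-G.
That puts D♭ below G.
4 letter names make it a fourth; at 6 semitones (a half step wider than perfect) the quality is augmented.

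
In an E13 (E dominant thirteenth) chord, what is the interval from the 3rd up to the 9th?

E13: E–G♯–B–D–F♯–C♯.
The 3rd is G♯ and the 9th is F♯.
G♯ up to F♯ is 10 semitones, a half step narrower than a major seventh, so the interval is minor.

minor seventh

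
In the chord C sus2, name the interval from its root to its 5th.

Spelling the chord: C, D, G.
Root = C; 5th = G.
From C to G is 7 semitones, exactly the perfect fifth.

perfect fifth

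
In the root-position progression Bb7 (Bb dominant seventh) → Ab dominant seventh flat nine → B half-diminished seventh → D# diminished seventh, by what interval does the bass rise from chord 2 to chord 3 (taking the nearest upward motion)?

augmented second

The roots are Ab and B.
Ab up to B is 3 semitones, a half step wider than a major second, so the interval is augmented.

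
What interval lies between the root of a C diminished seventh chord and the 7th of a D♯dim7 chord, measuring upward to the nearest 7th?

The root of C diminished seventh is C; the 7th of D♯dim7 is C.
Counting 1 letters and 0 half steps from C gives a perfect unison.

perfect unison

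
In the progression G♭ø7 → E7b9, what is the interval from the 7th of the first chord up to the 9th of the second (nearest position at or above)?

The 7th of G♭ø7 is F♭; the 9th of E7b9 is F.
F♭ up to F is 1 semitone, a half step wider than a perfect unison, so the interval is augmented.

augmented 1st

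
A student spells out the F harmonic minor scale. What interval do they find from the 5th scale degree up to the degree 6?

minor 2nd

Spelling the F harmonic minor scale: F G A♭ B♭ C D♭ E.
5th scale degree = C; 6th degree = D♭.
2 letter names make it a second; at 1 semitone (a half step narrower than major) the quality is minor.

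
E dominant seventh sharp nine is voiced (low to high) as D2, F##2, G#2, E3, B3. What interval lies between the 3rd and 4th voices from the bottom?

minor sixth

Those voices are G#2 and E3.
From G# to E: 8 semitones over a sixth = minor.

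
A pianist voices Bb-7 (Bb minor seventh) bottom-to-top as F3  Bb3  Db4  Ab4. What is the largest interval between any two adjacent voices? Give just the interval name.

perfect fifth

Adjacent intervals: F3→Bb3 = perfect fourth; Bb3→Db4 = minor third; Db4→Ab4 = perfect fifth.
The largest is Db4 to Ab4, a perfect fifth (7 semitones).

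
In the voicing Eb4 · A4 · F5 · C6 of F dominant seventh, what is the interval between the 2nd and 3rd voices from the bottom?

Those voices are A4 and F5.
From A to F: 8 semitones over a sixth = minor.

minor sixth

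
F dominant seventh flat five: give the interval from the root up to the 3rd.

F dominant seventh flat five is spelled F–A–C♭–E♭.
The root is F and the 3rd is A.
Counting 3 letters and 4 half steps from F gives a major third.

major third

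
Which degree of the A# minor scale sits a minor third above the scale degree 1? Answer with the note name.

C#

The scale is A# B# C# D# E# F# G#.
The scale degree 1 is A#; a minor third above that is C# — scale degree 3.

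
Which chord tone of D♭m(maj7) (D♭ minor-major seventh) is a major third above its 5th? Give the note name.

C

Spelling the chord: D♭, F♭, A♭, C.
The 5th is A♭. A major third above A♭ is C.
C is the chord's 7th.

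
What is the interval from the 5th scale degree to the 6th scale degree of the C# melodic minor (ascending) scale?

C# melodic minor: C# D# E F# G# A# B#.
So we need the interval from G# up to A#.
Counting 2 letters and 2 half steps from G# gives a major second.

major 2nd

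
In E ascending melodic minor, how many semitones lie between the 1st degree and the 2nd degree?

The scale is E F# G A B C# D#.
E up to F# is a major second — 2 semitones.

2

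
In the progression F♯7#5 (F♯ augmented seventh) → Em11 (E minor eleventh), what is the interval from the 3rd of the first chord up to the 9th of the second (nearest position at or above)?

minor sixth

F♯7#5 (F♯ augmented seventh) has A♯ as its 3rd, and Em11 (E minor eleventh) has F♯ as its 9th.
6 letter names make it a sixth; at 8 semitones (a half step narrower than major) the quality is minor.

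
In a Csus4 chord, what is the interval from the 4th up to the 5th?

Csus4 (C sus4): C, F, G.
The 4th is F and the 5th is G.
From F to G is 2 semitones, exactly the major second.

major second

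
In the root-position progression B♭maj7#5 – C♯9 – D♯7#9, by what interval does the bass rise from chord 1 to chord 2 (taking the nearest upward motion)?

The roots are B♭ and C♯.
2 letter names make it a second; at 3 semitones (a half step wider than major) the quality is augmented.

augmented second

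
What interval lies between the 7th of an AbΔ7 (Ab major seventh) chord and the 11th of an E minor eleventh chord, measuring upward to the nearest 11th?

major second

The 7th of AbΔ7 (Ab major seventh) is G; the 11th of E minor eleventh is A.
From G to A is 2 semitones, exactly the major second.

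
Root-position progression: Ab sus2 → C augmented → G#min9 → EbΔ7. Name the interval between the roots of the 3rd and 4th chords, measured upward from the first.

diminished 6th

The roots are G# and Eb.
G# up to Eb is 7 semitones, a whole step narrower than a major sixth, so the interval is diminished.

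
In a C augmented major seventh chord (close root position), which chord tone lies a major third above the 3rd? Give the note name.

G#

Spelling the chord: C E G# B.
The 3rd is E. A major third above E is G#.
G# is the chord's 5th.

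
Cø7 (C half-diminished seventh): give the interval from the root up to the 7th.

C half-diminished seventh is spelled C–Eb–Gb–Bb.
The root is C and the 7th is Bb.
From C to Bb: 10 semitones over a seventh = minor.

minor seventh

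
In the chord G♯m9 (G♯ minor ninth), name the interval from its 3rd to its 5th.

major 3rd

G♯ minor ninth is spelled G♯, B, D♯, F♯, A♯.
So we need the interval from B up to D♯.
Counting 3 letters and 4 half steps from B gives a major third.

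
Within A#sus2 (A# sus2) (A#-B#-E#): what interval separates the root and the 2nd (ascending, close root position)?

That puts A# below B#.
From A# to B# is 2 semitones, exactly the major second.

major 2nd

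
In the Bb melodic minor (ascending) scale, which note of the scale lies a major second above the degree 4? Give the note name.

The scale is Bb C Db Eb F G A.
The degree 4 is Eb; a major second above that is F — scale degree 5.

F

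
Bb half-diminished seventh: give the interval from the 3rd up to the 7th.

perfect fifth

Bbm7b5 (Bb half-diminished seventh): Bb Db Fb Ab.
3rd = Db; 7th = Ab.
Db up to Ab spans 5 letter names and 7 semitones — a perfect fifth.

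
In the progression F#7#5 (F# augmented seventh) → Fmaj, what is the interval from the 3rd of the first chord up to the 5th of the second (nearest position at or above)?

diminished third

F#7#5 (F# augmented seventh) has A# as its 3rd, and Fmaj has C as its 5th.
From A# to C: 2 semitones over a third = diminished.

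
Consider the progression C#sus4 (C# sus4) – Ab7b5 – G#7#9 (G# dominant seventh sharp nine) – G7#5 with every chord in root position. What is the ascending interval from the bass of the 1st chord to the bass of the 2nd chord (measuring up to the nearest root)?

The roots are C# and Ab.
C# up to Ab is 7 semitones, a whole step narrower than a major sixth, so the interval is diminished.

diminished sixth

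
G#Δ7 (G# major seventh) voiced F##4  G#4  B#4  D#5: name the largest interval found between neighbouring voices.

Adjacent intervals: F##4→G#4 = minor second; G#4→B#4 = major third; B#4→D#5 = minor third.
The largest is G#4 to B#4, a major third (4 semitones).

major third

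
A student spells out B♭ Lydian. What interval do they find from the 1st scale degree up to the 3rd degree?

major third

Spelling B♭ Lydian: B♭ C D E F G A.
1st scale degree = B♭; 3rd degree = D.
B♭ up to D spans 3 letter names and 4 semitones — a major third.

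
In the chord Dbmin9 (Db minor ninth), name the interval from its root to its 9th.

major 9th

Dbm9 (Db minor ninth): Db-Fb-Ab-Cb-Eb.
So we need the interval from Db up to Eb.
From Db to Eb is 14 semitones, exactly the major ninth.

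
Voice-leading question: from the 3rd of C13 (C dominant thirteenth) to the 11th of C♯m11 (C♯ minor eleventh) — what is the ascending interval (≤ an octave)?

major second

C13 (C dominant thirteenth) has E as its 3rd, and C♯m11 (C♯ minor eleventh) has F♯ as its 11th.
From E to F♯ is 2 semitones, exactly the major second.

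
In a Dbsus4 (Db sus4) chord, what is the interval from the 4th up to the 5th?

Db sus4 is spelled Db, Gb, Ab.
The 4th is Gb and the 5th is Ab.
Counting 2 letters and 2 half steps from Gb gives a major second.

major second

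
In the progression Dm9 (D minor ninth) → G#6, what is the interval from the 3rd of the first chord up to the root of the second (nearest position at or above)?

augmented second

The 3rd of Dm9 (D minor ninth) is F; the root of G#6 is G#.
F up to G# is 3 semitones, a half step wider than a major second, so the interval is augmented.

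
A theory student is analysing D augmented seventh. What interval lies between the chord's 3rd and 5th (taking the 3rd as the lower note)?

D augmented seventh: D F# A# C.
So we need the interval from F# up to A#.
Counting 3 letters and 4 half steps from F# gives a major third.

major third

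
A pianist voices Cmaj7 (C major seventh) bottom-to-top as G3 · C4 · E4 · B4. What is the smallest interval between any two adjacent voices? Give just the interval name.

M3

Adjacent intervals: G3→C4 = perfect fourth; C4→E4 = major third; E4→B4 = perfect fifth.
The smallest is C4 to E4, a major third (4 semitones).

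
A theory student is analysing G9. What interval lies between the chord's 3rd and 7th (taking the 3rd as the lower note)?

diminished fifth

Spelling the chord: G, B, D, F, A.
That puts B below F.
B up to F is 6 semitones, a half step narrower than a perfect fifth, so the interval is diminished.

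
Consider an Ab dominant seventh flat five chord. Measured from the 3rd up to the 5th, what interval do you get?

Ab7b5: Ab, C, Ebb, Gb.
That puts C below Ebb.
3 letter names make it a third; at 2 semitones (a whole step narrower than major) the quality is diminished.

diminished third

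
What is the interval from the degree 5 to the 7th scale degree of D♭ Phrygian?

minor third

Spelling D♭ Phrygian: D♭ E𝄫 F♭ G♭ A♭ B𝄫 C♭.
The degree 5 is A♭ and the degree 7 is C♭.
3 letter names make it a third; at 3 semitones (a half step narrower than major) the quality is minor.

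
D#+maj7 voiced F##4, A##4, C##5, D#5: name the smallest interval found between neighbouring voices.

Adjacent intervals: F##4→A##4 = major third; A##4→C##5 = minor third; C##5→D#5 = minor second.
The smallest is C##5 to D#5, a minor second (1 semitone).

minor 2nd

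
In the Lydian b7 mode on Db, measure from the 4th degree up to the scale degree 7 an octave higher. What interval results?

diminished 11th

Spelling the Lydian b7 mode on Db: Db Eb F G Ab Bb Cb.
That puts G below Cb.
From G to Cb: 16 semitones over an eleventh = diminished.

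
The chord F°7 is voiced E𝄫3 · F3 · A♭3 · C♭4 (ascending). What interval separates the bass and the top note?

The outer voices are E𝄫3 and C♭4.
Counting 6 letters and 9 half steps from E𝄫 gives a major sixth.

major sixth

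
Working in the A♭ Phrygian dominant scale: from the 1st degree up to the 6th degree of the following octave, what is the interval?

Spelling the A♭ Phrygian dominant scale: A♭ B𝄫 C D♭ E♭ F♭ G♭.
The 1st degree is A♭ and the degree 6 (up an octave) is F♭.
From A♭ to F♭: 20 semitones over a thirteenth = minor.

minor thirteenth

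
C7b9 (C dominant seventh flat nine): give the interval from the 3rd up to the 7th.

Spelling the chord: C, E, G, B♭, D♭.
That puts E below B♭.
E up to B♭ is 6 semitones, a half step narrower than a perfect fifth, so the interval is diminished.
This 3–7 tritone is the characteristic tension at the heart of the dominant sound.

diminished fifth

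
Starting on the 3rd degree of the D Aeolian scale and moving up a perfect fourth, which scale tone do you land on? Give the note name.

The scale is D E F G A Bb C.
The 3rd degree is F; a perfect fourth above that is Bb — scale degree 6.

Bb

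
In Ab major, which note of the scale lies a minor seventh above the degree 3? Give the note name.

Bb

The scale is Ab Bb C Db Eb F G.
The degree 3 is C; a minor seventh above that is Bb — scale degree 2.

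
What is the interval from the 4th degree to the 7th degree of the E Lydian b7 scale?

Spelling the E Lydian b7 scale: E F# G# A# B C# D.
The 4th degree is A# and the 7th degree is D.
From A# to D: 4 semitones over a fourth = diminished.

diminished fourth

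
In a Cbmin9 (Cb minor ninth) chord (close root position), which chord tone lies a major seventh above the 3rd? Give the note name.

Db

Cbmin9 (Cb minor ninth): Cb–Ebb–Gb–Bbb–Db.
The 3rd is Ebb. A major seventh above Ebb is Db.
Db is the chord's 9th.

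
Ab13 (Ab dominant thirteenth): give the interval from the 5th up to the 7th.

The chord tones of Ab13 (Ab dominant thirteenth) are Ab C Eb Gb Bb F.
That puts Eb below Gb.
Eb up to Gb is 3 semitones, a half step narrower than a major third, so the interval is minor.

m3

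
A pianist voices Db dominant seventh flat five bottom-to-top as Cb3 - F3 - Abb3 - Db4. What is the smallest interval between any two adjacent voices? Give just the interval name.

diminished third

Adjacent intervals: Cb3→F3 = augmented fourth; F3→Abb3 = diminished third; Abb3→Db4 = augmented fourth.
The smallest is F3 to Abb3, a diminished third (2 semitones).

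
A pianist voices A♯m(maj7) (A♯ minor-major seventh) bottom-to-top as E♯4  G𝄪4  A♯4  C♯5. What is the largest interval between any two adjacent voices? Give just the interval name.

Adjacent intervals: E♯4→G𝄪4 = major third; G𝄪4→A♯4 = minor second; A♯4→C♯5 = minor third.
The largest is E♯4 to G𝄪4, a major third (4 semitones).

M3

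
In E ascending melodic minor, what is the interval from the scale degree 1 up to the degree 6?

The scale runs E F# G A B C# D#.
The scale degree 1 is E and the 6th degree is C#.
E up to C# spans 6 letter names and 9 semitones — a major sixth.

M6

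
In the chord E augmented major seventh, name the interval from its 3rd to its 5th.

major third

E augmented major seventh is spelled E-G♯-B♯-D♯.
The 3rd is G♯ and the 5th is B♯.
From G♯ to B♯ is 4 semitones, exactly the major third.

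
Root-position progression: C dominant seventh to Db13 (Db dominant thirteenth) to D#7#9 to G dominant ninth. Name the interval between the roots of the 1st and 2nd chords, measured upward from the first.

minor second

The roots are C and Db.
From C to Db: 1 semitone over a second = minor.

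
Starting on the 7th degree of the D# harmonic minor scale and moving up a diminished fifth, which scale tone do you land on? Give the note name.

G#

The scale is D# E# F# G# A# B C##.
The 7th degree is C##; a diminished fifth above that is G# — scale degree 4.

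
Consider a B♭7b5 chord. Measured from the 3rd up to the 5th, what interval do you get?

Spelling the chord: B♭ D F♭ A♭.
The 3rd is D and the 5th is F♭.
D up to F♭ is 2 semitones, a whole step narrower than a major third, so the interval is diminished.

diminished third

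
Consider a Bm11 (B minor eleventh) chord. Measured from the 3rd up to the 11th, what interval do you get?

major 9th

Bm11 (B minor eleventh): B–D–F♯–A–C♯–E.
That puts D below E.
Counting 9 letters and 14 half steps from D gives a major ninth.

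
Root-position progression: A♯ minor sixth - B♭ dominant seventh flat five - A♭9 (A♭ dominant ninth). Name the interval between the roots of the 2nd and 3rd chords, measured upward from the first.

minor 7th

The roots are B♭ and A♭.
B♭ up to A♭ is 10 semitones, a half step narrower than a major seventh, so the interval is minor.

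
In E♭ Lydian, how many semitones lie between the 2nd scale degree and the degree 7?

9

The scale is E♭ F G A B♭ C D.
F up to D is a major sixth — 9 semitones.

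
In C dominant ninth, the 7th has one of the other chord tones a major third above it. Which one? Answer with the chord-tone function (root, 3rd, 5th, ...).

9th

C9 is spelled C–E–G–B♭–D.
The 7th is B♭. A major third above B♭ is D.
D is the chord's 9th.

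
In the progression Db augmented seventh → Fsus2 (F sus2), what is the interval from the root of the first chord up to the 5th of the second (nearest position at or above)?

Db augmented seventh has Db as its root, and Fsus2 (F sus2) has C as its 5th.
From Db to C is 11 semitones, exactly the major seventh.

major seventh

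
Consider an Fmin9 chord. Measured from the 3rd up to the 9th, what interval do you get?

major seventh

F minor ninth: F A♭ C E♭ G.
3rd = A♭; 9th = G.
From A♭ to G is 11 semitones, exactly the major seventh.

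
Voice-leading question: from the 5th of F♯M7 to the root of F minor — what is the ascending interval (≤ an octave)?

F♯M7 has C♯ as its 5th, and F minor has F as its root.
4 letter names make it a fourth; at 4 semitones (a half step narrower than perfect) the quality is diminished.

diminished fourth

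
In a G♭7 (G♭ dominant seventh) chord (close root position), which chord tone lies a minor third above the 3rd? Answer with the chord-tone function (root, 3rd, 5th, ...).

5th

G♭7 is spelled G♭–B♭–D♭–F♭.
The 3rd is B♭. A minor third above B♭ is D♭.
D♭ is the chord's 5th.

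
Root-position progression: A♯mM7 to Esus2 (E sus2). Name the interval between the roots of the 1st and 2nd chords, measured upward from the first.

diminished 5th

The roots are A♯ and E.
From A♯ to E: 6 semitones over a fifth = diminished.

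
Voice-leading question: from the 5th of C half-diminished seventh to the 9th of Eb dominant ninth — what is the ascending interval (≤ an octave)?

major seventh

The 5th of C half-diminished seventh is Gb; the 9th of Eb dominant ninth is F.
Counting 7 letters and 11 half steps from Gb gives a major seventh.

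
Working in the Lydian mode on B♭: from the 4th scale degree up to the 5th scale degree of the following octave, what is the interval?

minor ninth

The scale runs B♭ C D E F G A.
That puts E below F.
E up to F is 13 semitones, a half step narrower than a major ninth, so the interval is minor.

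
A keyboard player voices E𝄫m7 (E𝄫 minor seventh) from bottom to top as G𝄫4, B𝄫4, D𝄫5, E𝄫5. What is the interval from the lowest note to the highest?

The outer voices are G𝄫4 and E𝄫5.
From G𝄫 to E𝄫 is 9 semitones, exactly the major sixth.

major sixth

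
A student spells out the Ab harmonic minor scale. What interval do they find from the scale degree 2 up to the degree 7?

Ab harmonic minor: Ab Bb Cb Db Eb Fb G.
The scale degree 2 is Bb and the degree 7 is G.
Counting 6 letters and 9 half steps from Bb gives a major sixth.

major sixth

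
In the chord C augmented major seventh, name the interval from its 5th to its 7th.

Spelling the chord: C E G♯ B.
The 5th is G♯ and the 7th is B.
3 letter names make it a third; at 3 semitones (a half step narrower than major) the quality is minor.

minor third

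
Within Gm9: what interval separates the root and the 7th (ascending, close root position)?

Gm9 is spelled G, B♭, D, F, A.
Root = G; 7th = F.
From G to F: 10 semitones over a seventh = minor.

minor seventh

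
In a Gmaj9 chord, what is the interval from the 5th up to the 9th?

The chord tones of Gmaj9 (G major ninth) are G B D F# A.
So we need the interval from D up to A.
Counting 5 letters and 7 half steps from D gives a perfect fifth.

perfect fifth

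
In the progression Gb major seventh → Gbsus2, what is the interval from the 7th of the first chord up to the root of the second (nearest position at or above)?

Gb major seventh has F as its 7th, and Gbsus2 has Gb as its root.
F up to Gb is 1 semitone, a half step narrower than a major second, so the interval is minor.

minor second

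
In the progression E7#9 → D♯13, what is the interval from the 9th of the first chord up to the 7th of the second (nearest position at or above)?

E7#9 has F𝄪 as its 9th, and D♯13 has C♯ as its 7th.
5 letter names make it a fifth; at 6 semitones (a half step narrower than perfect) the quality is diminished.

diminished fifth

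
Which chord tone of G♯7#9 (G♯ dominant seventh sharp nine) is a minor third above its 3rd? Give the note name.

D#

The chord tones of G♯ dominant seventh sharp nine are G♯ B♯ D♯ F♯ A𝄪.
The 3rd is B♯. A minor third above B♯ is D♯.
D♯ is the chord's 5th.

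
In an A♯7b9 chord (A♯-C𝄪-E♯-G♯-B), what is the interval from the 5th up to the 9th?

So we need the interval from E♯ up to B.
5 letter names make it a fifth; at 6 semitones (a half step narrower than perfect) the quality is diminished.

diminished 5th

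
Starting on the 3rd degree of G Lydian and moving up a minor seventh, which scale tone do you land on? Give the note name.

A

The scale is G A B C# D E F#.
The 3rd degree is B; a minor seventh above that is A — scale degree 2.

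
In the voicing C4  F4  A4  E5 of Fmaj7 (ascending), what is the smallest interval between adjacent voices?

Adjacent intervals: C4→F4 = perfect fourth; F4→A4 = major third; A4→E5 = perfect fifth.
The smallest is F4 to A4, a major third (4 semitones).

major third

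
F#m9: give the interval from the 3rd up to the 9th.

major seventh

The chord tones of F#m9 are F#-A-C#-E-G#.
That puts A below G#.
From A to G# is 11 semitones, exactly the major seventh.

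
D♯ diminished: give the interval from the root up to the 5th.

diminished fifth

The chord tones of D♯ diminished are D♯–F♯–A.
The root is D♯ and the 5th is A.
5 letter names make it a fifth; at 6 semitones (a half step narrower than perfect) the quality is diminished.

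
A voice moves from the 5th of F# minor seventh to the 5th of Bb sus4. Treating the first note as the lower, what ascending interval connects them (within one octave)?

diminished fourth

The 5th of F# minor seventh is C#; the 5th of Bb sus4 is F.
4 letter names make it a fourth; at 4 semitones (a half step narrower than perfect) the quality is diminished.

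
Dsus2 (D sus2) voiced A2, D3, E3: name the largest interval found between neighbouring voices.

Adjacent intervals: A2→D3 = perfect fourth; D3→E3 = major second.
The largest is A2 to D3, a perfect fourth (5 semitones).

perfect fourth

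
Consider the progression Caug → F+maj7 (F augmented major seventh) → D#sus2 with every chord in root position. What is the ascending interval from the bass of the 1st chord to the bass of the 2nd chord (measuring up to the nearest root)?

P4

The roots are C and F.
From C to F is 5 semitones, exactly the perfect fourth.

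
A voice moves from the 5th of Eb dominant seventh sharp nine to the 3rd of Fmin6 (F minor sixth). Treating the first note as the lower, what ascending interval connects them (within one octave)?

The 5th of Eb dominant seventh sharp nine is Bb; the 3rd of Fmin6 (F minor sixth) is Ab.
Bb up to Ab is 10 semitones, a half step narrower than a major seventh, so the interval is minor.

minor 7th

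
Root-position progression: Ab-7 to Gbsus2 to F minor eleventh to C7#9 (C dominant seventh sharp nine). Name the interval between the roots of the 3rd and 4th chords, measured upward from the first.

The roots are F and C.
From F to C is 7 semitones, exactly the perfect fifth.

P5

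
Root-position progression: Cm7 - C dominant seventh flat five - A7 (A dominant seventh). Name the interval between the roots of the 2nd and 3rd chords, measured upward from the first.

The roots are C and A.
From C to A is 9 semitones, exactly the major sixth.

M6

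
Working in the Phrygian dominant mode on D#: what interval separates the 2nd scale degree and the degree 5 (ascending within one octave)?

A4

The scale runs D# E F## G# A# B C#.
The 2nd scale degree is E and the 5th scale degree is A#.
4 letter names make it a fourth; at 6 semitones (a half step wider than perfect) the quality is augmented.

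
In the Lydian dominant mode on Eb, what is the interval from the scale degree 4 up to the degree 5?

The scale runs Eb F G A Bb C Db.
So we need the interval from A up to Bb.
From A to Bb: 1 semitone over a second = minor.

minor second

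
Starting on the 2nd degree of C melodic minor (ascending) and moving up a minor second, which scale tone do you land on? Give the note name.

Eb

The scale is C D Eb F G A B.
The 2nd degree is D; a minor second above that is Eb — scale degree 3.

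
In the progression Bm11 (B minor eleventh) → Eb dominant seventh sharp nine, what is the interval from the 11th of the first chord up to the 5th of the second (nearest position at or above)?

Bm11 (B minor eleventh) has E as its 11th, and Eb dominant seventh sharp nine has Bb as its 5th.
E up to Bb is 6 semitones, a half step narrower than a perfect fifth, so the interval is diminished.

diminished 5th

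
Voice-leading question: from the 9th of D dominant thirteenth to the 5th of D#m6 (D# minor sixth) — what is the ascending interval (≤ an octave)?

augmented 4th

D dominant thirteenth has E as its 9th, and D#m6 (D# minor sixth) has A# as its 5th.
E up to A# is 6 semitones, a half step wider than a perfect fourth, so the interval is augmented.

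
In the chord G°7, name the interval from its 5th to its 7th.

G°7 (G diminished seventh) is spelled G, B♭, D♭, F♭.
5th = D♭; 7th = F♭.
D♭ up to F♭ is 3 semitones, a half step narrower than a major third, so the interval is minor.

minor third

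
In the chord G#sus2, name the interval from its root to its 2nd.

G# sus2: G#-A#-D#.
So we need the interval from G# up to A#.
From G# to A# is 2 semitones, exactly the major second.

major second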